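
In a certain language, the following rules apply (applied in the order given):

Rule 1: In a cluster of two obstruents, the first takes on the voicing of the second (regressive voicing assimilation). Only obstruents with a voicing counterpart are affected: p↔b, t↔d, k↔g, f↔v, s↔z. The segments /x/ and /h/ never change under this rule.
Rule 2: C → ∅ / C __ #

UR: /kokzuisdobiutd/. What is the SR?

kogzuizdobiud

Rule 1 (regressive voicing assimilation): /k/ precedes the voiced obstruent /z/, so it voices to [g] by assimilation. /s/ precedes the voiced obstruent /d/, so it voices to [z] by assimilation. /t/ precedes the voiced obstruent /d/, so it voices to [d] by assimilation. /kokzuisdobiutd/ → kogzuizdobiudd.
Rule 2 (final cluster simplification): /d/ is the second consonant of a word-final cluster /dd/, so it deletes. /kogzuizdobiudd/ → kogzuizdobiud.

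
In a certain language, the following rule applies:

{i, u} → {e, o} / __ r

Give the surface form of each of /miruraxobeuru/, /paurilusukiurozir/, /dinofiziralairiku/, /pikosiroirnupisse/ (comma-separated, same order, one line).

meroraxobeoru, paorilusukiorozer, dinofizeralaeriku, pikoseroernupisse

/miruraxobeuru/: /i/ is a high vowel immediately before /r/, so it lowers to [e]. /u/ is a high vowel immediately before /r/, so it lowers to [o]. /u/ is a high vowel immediately before /r/, so it lowers to [o]. → [meroraxobeoru].
/paurilusukiurozir/: /u/ is a high vowel immediately before /r/, so it lowers to [o]. /u/ is a high vowel immediately before /r/, so it lowers to [o]. /i/ is a high vowel immediately before /r/, so it lowers to [e]. → [paorilusukiorozer].
/dinofiziralairiku/: /i/ is a high vowel immediately before /r/, so it lowers to [e]. /i/ is a high vowel immediately before /r/, so it lowers to [e]. → [dinofizeralaeriku].
/pikosiroirnupisse/: /i/ is a high vowel immediately before /r/, so it lowers to [e]. /i/ is a high vowel immediately before /r/, so it lowers to [e]. → [pikoseroernupisse].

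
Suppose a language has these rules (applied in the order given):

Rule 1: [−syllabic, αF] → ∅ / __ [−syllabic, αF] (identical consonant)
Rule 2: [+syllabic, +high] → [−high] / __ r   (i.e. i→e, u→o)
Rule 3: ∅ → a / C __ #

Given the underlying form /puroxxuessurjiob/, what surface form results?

poroxuesorjioba

Rule 1 (degemination): /xx/ is a geminate; the first /x/ deletes. /ss/ is a geminate; the first /s/ deletes. /puroxxuessurjiob/ → puroxuesurjiob.
Rule 2 (pre-rhotic lowering): /u/ is a high vowel immediately before /r/, so it lowers to [o]. /u/ is a high vowel immediately before /r/, so it lowers to [o]. /puroxuesurjiob/ → poroxuesorjiob.
Rule 3 (final a-epenthesis): the form ends in the consonant /b/, so [a] is inserted word-finally. /poroxuesorjiob/ → poroxuesorjioba.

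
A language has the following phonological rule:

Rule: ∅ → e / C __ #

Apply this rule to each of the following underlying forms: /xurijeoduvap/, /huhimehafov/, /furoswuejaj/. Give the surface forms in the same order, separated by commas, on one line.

/xurijeoduvap/: the form ends in the consonant /p/, so [e] is inserted word-finally. → [xurijeoduvape].
/huhimehafov/: the form ends in the consonant /v/, so [e] is inserted word-finally. → [huhimehafove].
/furoswuejaj/: the form ends in the consonant /j/, so [e] is inserted word-finally. → [furoswuejaje].

xurijeoduvape, huhimehafove, furoswuejaje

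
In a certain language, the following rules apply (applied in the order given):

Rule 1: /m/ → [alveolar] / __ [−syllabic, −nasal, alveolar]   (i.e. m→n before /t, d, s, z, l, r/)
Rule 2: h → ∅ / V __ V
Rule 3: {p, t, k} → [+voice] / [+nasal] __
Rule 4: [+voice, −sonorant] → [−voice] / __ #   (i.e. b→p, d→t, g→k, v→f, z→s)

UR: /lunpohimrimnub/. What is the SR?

Rule 1 (nasal place assimilation): /m/ precedes the alveolar consonant /r/, so it assimilates in place to [n]. /lunpohimrimnub/ → lunpohinrimnub.
Rule 2 (intervocalic h-deletion): /h/ occurs between vowels /o/ and /i/, so it deletes. /lunpohinrimnub/ → lunpoinrimnub.
Rule 3 (post-nasal voicing): /p/ is a voiceless stop immediately after the nasal /n/, so it voices to [b]. /lunpoinrimnub/ → lunboinrimnub.
Rule 4 (final devoicing): /b/ is a voiced obstruent in word-final position, so it devoices to [p]. /lunboinrimnub/ → lunboinrimnup.

lunboinrimnup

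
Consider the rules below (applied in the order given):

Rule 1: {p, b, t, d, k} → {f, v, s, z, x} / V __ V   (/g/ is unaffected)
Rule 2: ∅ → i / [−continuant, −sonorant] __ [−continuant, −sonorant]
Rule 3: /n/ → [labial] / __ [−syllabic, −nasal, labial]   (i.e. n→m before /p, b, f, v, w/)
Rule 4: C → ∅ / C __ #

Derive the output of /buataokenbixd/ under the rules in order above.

buasaoxembix

Rule 1 (intervocalic spirantization): /t/ is a stop between vowels /a/ and /a/, so it spirantizes to the fricative [s]. /k/ is a stop between vowels /o/ and /e/, so it spirantizes to the fricative [x]. /buataokenbixd/ → buasaoxenbixd.
Rule 2 (stop-cluster i-epenthesis): no segment meets the environment; /buasaoxenbixd/ is unchanged.
Rule 3 (nasal place assimilation): /n/ precedes the labial consonant /b/, so it assimilates in place to [m]. /buasaoxenbixd/ → buasaoxembixd.
Rule 4 (final cluster simplification): /d/ is the second consonant of a word-final cluster /xd/, so it deletes. /buasaoxembixd/ → buasaoxembix.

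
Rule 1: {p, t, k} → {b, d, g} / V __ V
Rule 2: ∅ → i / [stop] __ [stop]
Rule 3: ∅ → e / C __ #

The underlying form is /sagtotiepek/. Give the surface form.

Rule 1 (intervocalic voicing): /t/ is a voiceless stop between vowels /o/ and /i/, so it voices to [d]. /p/ is a voiceless stop between vowels /e/ and /e/, so it voices to [b]. /sagtotiepek/ → sagtodiebek.
Rule 2 (stop-cluster i-epenthesis): /g/ and /t/ form a stop–stop cluster, so [i] is inserted between them. /sagtodiebek/ → sagitodiebek.
Rule 3 (final e-epenthesis): the form ends in the consonant /k/, so [e] is inserted word-finally. /sagitodiebek/ → sagitodiebeke.

sagitodiebeke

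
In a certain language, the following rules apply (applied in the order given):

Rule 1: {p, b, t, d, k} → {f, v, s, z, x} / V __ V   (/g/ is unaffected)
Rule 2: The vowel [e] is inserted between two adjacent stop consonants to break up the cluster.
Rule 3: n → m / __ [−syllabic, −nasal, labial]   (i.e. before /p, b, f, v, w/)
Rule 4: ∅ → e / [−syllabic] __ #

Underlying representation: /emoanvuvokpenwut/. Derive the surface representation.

emoamvuvokepemwute

Rule 1 (intervocalic spirantization): no segment meets the environment; /emoanvuvokpenwut/ is unchanged.
Rule 2 (stop-cluster e-epenthesis): /k/ and /p/ form a stop–stop cluster, so [e] is inserted between them. /emoanvuvokpenwut/ → emoanvuvokepenwut.
Rule 3 (nasal place assimilation): /n/ precedes the labial consonant /v/, so it assimilates in place to [m]. /n/ precedes the labial consonant /w/, so it assimilates in place to [m]. /emoanvuvokepenwut/ → emoamvuvokepemwut.
Rule 4 (final e-epenthesis): the form ends in the consonant /t/, so [e] is inserted word-finally. /emoamvuvokepemwut/ → emoamvuvokepemwute.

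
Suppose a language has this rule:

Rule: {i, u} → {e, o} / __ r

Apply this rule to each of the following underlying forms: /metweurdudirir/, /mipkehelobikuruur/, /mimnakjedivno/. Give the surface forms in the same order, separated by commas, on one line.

/metweurdudirir/: /u/ is a high vowel immediately before /r/, so it lowers to [o]. /i/ is a high vowel immediately before /r/, so it lowers to [e]. /i/ is a high vowel immediately before /r/, so it lowers to [e]. → [metweorduderer].
/mipkehelobikuruur/: /u/ is a high vowel immediately before /r/, so it lowers to [o]. /u/ is a high vowel immediately before /r/, so it lowers to [o]. → [mipkehelobikoruor].
/mimnakjedivno/: the rule's environment is not met; surfaces unchanged as [mimnakjedivno].

metweorduderer, mipkehelobikoruor, mimnakjedivno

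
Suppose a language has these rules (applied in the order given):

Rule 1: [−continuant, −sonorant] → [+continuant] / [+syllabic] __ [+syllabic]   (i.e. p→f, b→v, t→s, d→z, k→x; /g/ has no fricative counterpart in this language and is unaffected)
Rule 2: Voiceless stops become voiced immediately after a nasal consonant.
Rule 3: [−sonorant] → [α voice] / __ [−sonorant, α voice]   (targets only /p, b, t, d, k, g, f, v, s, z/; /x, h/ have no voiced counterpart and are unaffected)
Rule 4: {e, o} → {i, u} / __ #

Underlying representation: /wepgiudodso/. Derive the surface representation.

webgiuzotsu

Rule 1 (intervocalic spirantization): /d/ is a stop between vowels /u/ and /o/, so it spirantizes to the fricative [z]. /wepgiudodso/ → wepgiuzodso.
Rule 2 (post-nasal voicing): no segment meets the environment; /wepgiuzodso/ is unchanged.
Rule 3 (regressive voicing assimilation): /p/ precedes the voiced obstruent /g/, so it voices to [b] by assimilation. /d/ precedes the voiceless obstruent /s/, so it devoices to [t] by assimilation. /wepgiuzodso/ → webgiuzotso.
Rule 4 (final vowel raising): /o/ is a mid vowel in word-final position, so it raises to [u]. /webgiuzotso/ → webgiuzotsu.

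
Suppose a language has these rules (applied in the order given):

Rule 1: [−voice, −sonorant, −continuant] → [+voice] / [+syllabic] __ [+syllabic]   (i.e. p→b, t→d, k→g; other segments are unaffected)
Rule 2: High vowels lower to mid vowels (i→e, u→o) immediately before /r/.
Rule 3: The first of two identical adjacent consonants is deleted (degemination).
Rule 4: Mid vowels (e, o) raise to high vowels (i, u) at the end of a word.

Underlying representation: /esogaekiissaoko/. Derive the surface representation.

Rule 1 (intervocalic voicing): /k/ is a voiceless stop between vowels /e/ and /i/, so it voices to [g]. /k/ is a voiceless stop between vowels /o/ and /o/, so it voices to [g]. /esogaekiissaoko/ → esogaegiissaogo.
Rule 2 (pre-rhotic lowering): no segment meets the environment; /esogaegiissaogo/ is unchanged.
Rule 3 (degemination): /ss/ is a geminate; the first /s/ deletes. /esogaegiissaogo/ → esogaegiisaogo.
Rule 4 (final vowel raising): /o/ is a mid vowel in word-final position, so it raises to [u]. /esogaegiisaogo/ → esogaegiisaogu.

esogaegiisaogu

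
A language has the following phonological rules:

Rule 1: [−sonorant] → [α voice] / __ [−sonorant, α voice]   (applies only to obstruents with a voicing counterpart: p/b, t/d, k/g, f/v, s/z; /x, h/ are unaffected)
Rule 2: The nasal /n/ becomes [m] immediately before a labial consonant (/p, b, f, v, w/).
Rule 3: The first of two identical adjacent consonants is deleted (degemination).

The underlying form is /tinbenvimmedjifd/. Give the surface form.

timbemvimedjivd

Rule 1 (regressive voicing assimilation): /f/ precedes the voiced obstruent /d/, so it voices to [v] by assimilation. /tinbenvimmedjifd/ → tinbenvimmedjivd.
Rule 2 (nasal place assimilation): /n/ precedes the labial consonant /b/, so it assimilates in place to [m]. /n/ precedes the labial consonant /v/, so it assimilates in place to [m]. /tinbenvimmedjivd/ → timbemvimmedjivd.
Rule 3 (degemination): /mm/ is a geminate; the first /m/ deletes. /timbemvimmedjivd/ → timbemvimedjivd.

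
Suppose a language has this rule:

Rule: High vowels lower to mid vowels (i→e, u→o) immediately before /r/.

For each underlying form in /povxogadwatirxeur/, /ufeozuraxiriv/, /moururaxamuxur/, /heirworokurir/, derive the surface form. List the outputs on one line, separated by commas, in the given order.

/povxogadwatirxeur/: /i/ is a high vowel immediately before /r/, so it lowers to [e]. /u/ is a high vowel immediately before /r/, so it lowers to [o]. → [povxogadwaterxeor].
/ufeozuraxiriv/: /u/ is a high vowel immediately before /r/, so it lowers to [o]. /i/ is a high vowel immediately before /r/, so it lowers to [e]. → [ufeozoraxeriv].
/moururaxamuxur/: /u/ is a high vowel immediately before /r/, so it lowers to [o]. /u/ is a high vowel immediately before /r/, so it lowers to [o]. /u/ is a high vowel immediately before /r/, so it lowers to [o]. → [moororaxamuxor].
/heirworokurir/: /i/ is a high vowel immediately before /r/, so it lowers to [e]. /u/ is a high vowel immediately before /r/, so it lowers to [o]. /i/ is a high vowel immediately before /r/, so it lowers to [e]. → [heerworokorer].

povxogadwaterxeor, ufeozoraxeriv, moororaxamuxor, heerworokorer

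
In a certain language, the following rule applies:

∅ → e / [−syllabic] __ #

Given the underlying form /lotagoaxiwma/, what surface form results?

No segment of /lotagoaxiwma/ meets the structural description of the rule, so the form surfaces unchanged.

lotagoaxiwma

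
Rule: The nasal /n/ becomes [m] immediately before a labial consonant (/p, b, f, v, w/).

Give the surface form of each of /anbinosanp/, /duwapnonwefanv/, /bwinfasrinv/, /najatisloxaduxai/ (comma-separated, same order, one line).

ambinosamp, duwapnomwefamv, bwimfasrimv, najatisloxaduxai

/anbinosanp/: /n/ precedes the labial consonant /b/, so it assimilates in place to [m]. /n/ precedes the labial consonant /p/, so it assimilates in place to [m]. → [ambinosamp].
/duwapnonwefanv/: /n/ precedes the labial consonant /w/, so it assimilates in place to [m]. /n/ precedes the labial consonant /v/, so it assimilates in place to [m]. → [duwapnomwefamv].
/bwinfasrinv/: /n/ precedes the labial consonant /f/, so it assimilates in place to [m]. /n/ precedes the labial consonant /v/, so it assimilates in place to [m]. → [bwimfasrimv].
/najatisloxaduxai/: the rule's environment is not met; surfaces unchanged as [najatisloxaduxai].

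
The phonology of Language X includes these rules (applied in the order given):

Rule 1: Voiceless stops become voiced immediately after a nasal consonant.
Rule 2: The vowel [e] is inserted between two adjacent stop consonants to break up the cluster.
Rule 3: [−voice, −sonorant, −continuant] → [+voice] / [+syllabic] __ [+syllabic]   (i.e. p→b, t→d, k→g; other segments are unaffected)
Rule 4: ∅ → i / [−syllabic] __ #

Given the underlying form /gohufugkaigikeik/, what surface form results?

Rule 1 (post-nasal voicing): no segment meets the environment; /gohufugkaigikeik/ is unchanged.
Rule 2 (stop-cluster e-epenthesis): /g/ and /k/ form a stop–stop cluster, so [e] is inserted between them. /gohufugkaigikeik/ → gohufugekaigikeik.
Rule 3 (intervocalic voicing): /k/ is a voiceless stop between vowels /e/ and /a/, so it voices to [g]. /k/ is a voiceless stop between vowels /i/ and /e/, so it voices to [g]. /gohufugekaigikeik/ → gohufugegaigigeik.
Rule 4 (final i-epenthesis): the form ends in the consonant /k/, so [i] is inserted word-finally. /gohufugegaigigeik/ → gohufugegaigigeiki.

gohufugegaigigeiki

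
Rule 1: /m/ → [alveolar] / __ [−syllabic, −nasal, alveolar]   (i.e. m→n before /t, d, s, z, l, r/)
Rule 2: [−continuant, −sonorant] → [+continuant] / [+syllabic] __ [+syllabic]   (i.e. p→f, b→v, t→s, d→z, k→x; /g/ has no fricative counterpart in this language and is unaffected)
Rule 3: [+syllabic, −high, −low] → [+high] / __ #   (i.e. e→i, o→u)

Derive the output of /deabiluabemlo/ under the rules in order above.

Rule 1 (nasal place assimilation): /m/ precedes the alveolar consonant /l/, so it assimilates in place to [n]. /deabiluabemlo/ → deabiluabenlo.
Rule 2 (intervocalic spirantization): /b/ is a stop between vowels /a/ and /i/, so it spirantizes to the fricative [v]. /b/ is a stop between vowels /a/ and /e/, so it spirantizes to the fricative [v]. /deabiluabenlo/ → deaviluavenlo.
Rule 3 (final vowel raising): /o/ is a mid vowel in word-final position, so it raises to [u]. /deaviluavenlo/ → deaviluavenlu.

deaviluavenlu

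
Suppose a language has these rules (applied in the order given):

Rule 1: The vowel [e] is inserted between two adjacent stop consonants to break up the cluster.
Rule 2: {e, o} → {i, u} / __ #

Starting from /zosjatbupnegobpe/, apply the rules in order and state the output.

zosjatebupnegobepi

Rule 1 (stop-cluster e-epenthesis): /t/ and /b/ form a stop–stop cluster, so [e] is inserted between them. /b/ and /p/ form a stop–stop cluster, so [e] is inserted between them. /zosjatbupnegobpe/ → zosjatebupnegobepe.
Rule 2 (final vowel raising): /e/ is a mid vowel in word-final position, so it raises to [i]. /zosjatebupnegobepe/ → zosjatebupnegobepi.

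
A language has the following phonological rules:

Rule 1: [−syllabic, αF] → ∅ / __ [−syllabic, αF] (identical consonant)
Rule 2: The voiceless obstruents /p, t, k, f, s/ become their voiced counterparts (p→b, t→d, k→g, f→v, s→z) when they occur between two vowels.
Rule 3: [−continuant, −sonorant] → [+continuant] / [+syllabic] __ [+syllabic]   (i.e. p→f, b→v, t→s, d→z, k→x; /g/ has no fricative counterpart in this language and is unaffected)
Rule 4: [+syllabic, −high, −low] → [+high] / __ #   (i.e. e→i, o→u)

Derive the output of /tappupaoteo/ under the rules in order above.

Rule 1 (degemination): /pp/ is a geminate; the first /p/ deletes. /tappupaoteo/ → tapupaoteo.
Rule 2 (intervocalic voicing): /p/ is a voiceless obstruent between vowels /a/ and /u/, so it voices to [b]. /p/ is a voiceless obstruent between vowels /u/ and /a/, so it voices to [b]. /t/ is a voiceless obstruent between vowels /o/ and /e/, so it voices to [d]. /tapupaoteo/ → tabubaodeo.
Rule 3 (intervocalic spirantization): /b/ is a stop between vowels /a/ and /u/, so it spirantizes to the fricative [v]. /b/ is a stop between vowels /u/ and /a/, so it spirantizes to the fricative [v]. /d/ is a stop between vowels /o/ and /e/, so it spirantizes to the fricative [z]. /tabubaodeo/ → tavuvaozeo.
Rule 4 (final vowel raising): /o/ is a mid vowel in word-final position, so it raises to [u]. /tavuvaozeo/ → tavuvaozeu.

tavuvaozeu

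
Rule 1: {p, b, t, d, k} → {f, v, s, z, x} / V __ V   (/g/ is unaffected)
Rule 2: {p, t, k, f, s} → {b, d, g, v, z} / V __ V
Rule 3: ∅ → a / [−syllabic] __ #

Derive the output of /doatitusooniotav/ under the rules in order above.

Rule 1 (intervocalic spirantization): /t/ is a stop between vowels /a/ and /i/, so it spirantizes to the fricative [s]. /t/ is a stop between vowels /i/ and /u/, so it spirantizes to the fricative [s]. /t/ is a stop between vowels /o/ and /a/, so it spirantizes to the fricative [s]. /doatitusooniotav/ → doasisusooniosav.
Rule 2 (intervocalic voicing): /s/ is a voiceless obstruent between vowels /a/ and /i/, so it voices to [z]. /s/ is a voiceless obstruent between vowels /i/ and /u/, so it voices to [z]. /s/ is a voiceless obstruent between vowels /u/ and /o/, so it voices to [z]. /s/ is a voiceless obstruent between vowels /o/ and /a/, so it voices to [z]. /doasisusooniosav/ → doazizuzooniozav.
Rule 3 (final a-epenthesis): the form ends in the consonant /v/, so [a] is inserted word-finally. /doazizuzooniozav/ → doazizuzooniozava.

doazizuzooniozava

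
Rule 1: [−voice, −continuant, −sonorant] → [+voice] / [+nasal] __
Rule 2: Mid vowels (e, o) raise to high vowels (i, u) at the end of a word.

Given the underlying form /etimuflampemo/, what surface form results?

etimuflambemu

Rule 1 (post-nasal voicing): /p/ is a voiceless stop immediately after the nasal /m/, so it voices to [b]. /etimuflampemo/ → etimuflambemo.
Rule 2 (final vowel raising): /o/ is a mid vowel in word-final position, so it raises to [u]. /etimuflambemo/ → etimuflambemu.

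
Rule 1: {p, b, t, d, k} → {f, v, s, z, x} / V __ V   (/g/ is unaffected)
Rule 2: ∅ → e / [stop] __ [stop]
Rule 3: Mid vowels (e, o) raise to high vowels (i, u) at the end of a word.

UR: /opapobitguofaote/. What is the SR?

ofafoviteguofaosi

Rule 1 (intervocalic spirantization): /p/ is a stop between vowels /o/ and /a/, so it spirantizes to the fricative [f]. /p/ is a stop between vowels /a/ and /o/, so it spirantizes to the fricative [f]. /b/ is a stop between vowels /o/ and /i/, so it spirantizes to the fricative [v]. /t/ is a stop between vowels /o/ and /e/, so it spirantizes to the fricative [s]. /opapobitguofaote/ → ofafovitguofaose.
Rule 2 (stop-cluster e-epenthesis): /t/ and /g/ form a stop–stop cluster, so [e] is inserted between them. /ofafovitguofaose/ → ofafoviteguofaose.
Rule 3 (final vowel raising): /e/ is a mid vowel in word-final position, so it raises to [i]. /ofafoviteguofaose/ → ofafoviteguofaosi.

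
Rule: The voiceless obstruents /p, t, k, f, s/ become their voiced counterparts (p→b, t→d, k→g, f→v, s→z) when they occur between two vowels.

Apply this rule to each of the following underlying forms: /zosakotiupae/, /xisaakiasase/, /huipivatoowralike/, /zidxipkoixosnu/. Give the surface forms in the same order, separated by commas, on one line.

/zosakotiupae/: /s/ is a voiceless obstruent between vowels /o/ and /a/, so it voices to [z]. /k/ is a voiceless obstruent between vowels /a/ and /o/, so it voices to [g]. /t/ is a voiceless obstruent between vowels /o/ and /i/, so it voices to [d]. /p/ is a voiceless obstruent between vowels /u/ and /a/, so it voices to [b]. → [zozagodiubae].
/xisaakiasase/: /s/ is a voiceless obstruent between vowels /i/ and /a/, so it voices to [z]. /k/ is a voiceless obstruent between vowels /a/ and /i/, so it voices to [g]. /s/ is a voiceless obstruent between vowels /a/ and /a/, so it voices to [z]. /s/ is a voiceless obstruent between vowels /a/ and /e/, so it voices to [z]. → [xizaagiazaze].
/huipivatoowralike/: /p/ is a voiceless obstruent between vowels /i/ and /i/, so it voices to [b]. /t/ is a voiceless obstruent between vowels /a/ and /o/, so it voices to [d]. /k/ is a voiceless obstruent between vowels /i/ and /e/, so it voices to [g]. → [huibivadoowralige].
/zidxipkoixosnu/: the rule's environment is not met; surfaces unchanged as [zidxipkoixosnu].

zozagodiubae, xizaagiazaze, huibivadoowralige, zidxipkoixosnu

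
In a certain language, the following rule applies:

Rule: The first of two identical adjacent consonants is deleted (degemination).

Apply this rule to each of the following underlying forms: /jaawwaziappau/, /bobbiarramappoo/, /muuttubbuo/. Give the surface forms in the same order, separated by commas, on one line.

jaawaziapau, bobiaramapoo, muutubuo

/jaawwaziappau/: /ww/ is a geminate; the first /w/ deletes. /pp/ is a geminate; the first /p/ deletes. → [jaawaziapau].
/bobbiarramappoo/: /bb/ is a geminate; the first /b/ deletes. /rr/ is a geminate; the first /r/ deletes. /pp/ is a geminate; the first /p/ deletes. → [bobiaramapoo].
/muuttubbuo/: /tt/ is a geminate; the first /t/ deletes. /bb/ is a geminate; the first /b/ deletes. → [muutubuo].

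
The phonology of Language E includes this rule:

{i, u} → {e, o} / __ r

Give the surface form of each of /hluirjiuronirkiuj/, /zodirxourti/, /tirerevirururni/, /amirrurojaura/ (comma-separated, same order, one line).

hluerjioronerkiuj, zoderxoorti, terereverororni, amerrorojaora

/hluirjiuronirkiuj/: /i/ is a high vowel immediately before /r/, so it lowers to [e]. /u/ is a high vowel immediately before /r/, so it lowers to [o]. /i/ is a high vowel immediately before /r/, so it lowers to [e]. → [hluerjioronerkiuj].
/zodirxourti/: /i/ is a high vowel immediately before /r/, so it lowers to [e]. /u/ is a high vowel immediately before /r/, so it lowers to [o]. → [zoderxoorti].
/tirerevirururni/: /i/ is a high vowel immediately before /r/, so it lowers to [e]. /i/ is a high vowel immediately before /r/, so it lowers to [e]. /u/ is a high vowel immediately before /r/, so it lowers to [o]. /u/ is a high vowel immediately before /r/, so it lowers to [o]. → [terereverororni].
/amirrurojaura/: /i/ is a high vowel immediately before /r/, so it lowers to [e]. /u/ is a high vowel immediately before /r/, so it lowers to [o]. /u/ is a high vowel immediately before /r/, so it lowers to [o]. → [amerrorojaora].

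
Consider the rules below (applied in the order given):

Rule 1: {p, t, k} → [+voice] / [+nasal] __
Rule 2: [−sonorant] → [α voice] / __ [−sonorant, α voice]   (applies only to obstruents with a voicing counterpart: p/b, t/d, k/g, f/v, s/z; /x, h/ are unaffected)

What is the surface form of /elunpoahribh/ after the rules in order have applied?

elunboahriph

Rule 1 (post-nasal voicing): /p/ is a voiceless stop immediately after the nasal /n/, so it voices to [b]. /elunpoahribh/ → elunboahribh.
Rule 2 (regressive voicing assimilation): /b/ precedes the voiceless obstruent /h/, so it devoices to [p] by assimilation. /elunboahribh/ → elunboahriph.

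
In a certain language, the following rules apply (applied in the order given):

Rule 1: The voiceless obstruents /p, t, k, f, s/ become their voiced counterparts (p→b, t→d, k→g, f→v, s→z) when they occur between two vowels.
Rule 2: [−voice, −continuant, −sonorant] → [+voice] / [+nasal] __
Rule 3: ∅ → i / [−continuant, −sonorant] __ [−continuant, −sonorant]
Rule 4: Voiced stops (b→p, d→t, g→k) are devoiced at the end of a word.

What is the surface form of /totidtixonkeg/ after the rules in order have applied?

Rule 1 (intervocalic voicing): /t/ is a voiceless obstruent between vowels /o/ and /i/, so it voices to [d]. /totidtixonkeg/ → todidtixonkeg.
Rule 2 (post-nasal voicing): /k/ is a voiceless stop immediately after the nasal /n/, so it voices to [g]. /todidtixonkeg/ → todidtixongeg.
Rule 3 (stop-cluster i-epenthesis): /d/ and /t/ form a stop–stop cluster, so [i] is inserted between them. /todidtixongeg/ → todiditixongeg.
Rule 4 (final devoicing): /g/ is a voiced stop in word-final position, so it devoices to [k]. /todiditixongeg/ → todiditixongek.

todiditixongek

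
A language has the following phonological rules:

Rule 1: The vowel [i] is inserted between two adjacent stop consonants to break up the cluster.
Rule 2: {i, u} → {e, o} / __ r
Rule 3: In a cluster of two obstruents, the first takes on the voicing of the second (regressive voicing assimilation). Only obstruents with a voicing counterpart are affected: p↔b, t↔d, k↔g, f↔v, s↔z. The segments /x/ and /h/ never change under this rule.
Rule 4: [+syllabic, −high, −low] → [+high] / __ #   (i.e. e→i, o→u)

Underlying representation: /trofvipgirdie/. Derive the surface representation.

trovvipigerdii

Rule 1 (stop-cluster i-epenthesis): /p/ and /g/ form a stop–stop cluster, so [i] is inserted between them. /trofvipgirdie/ → trofvipigirdie.
Rule 2 (pre-rhotic lowering): /i/ is a high vowel immediately before /r/, so it lowers to [e]. /trofvipigirdie/ → trofvipigerdie.
Rule 3 (regressive voicing assimilation): /f/ precedes the voiced obstruent /v/, so it voices to [v] by assimilation. /trofvipigerdie/ → trovvipigerdie.
Rule 4 (final vowel raising): /e/ is a mid vowel in word-final position, so it raises to [i]. /trovvipigerdie/ → trovvipigerdii.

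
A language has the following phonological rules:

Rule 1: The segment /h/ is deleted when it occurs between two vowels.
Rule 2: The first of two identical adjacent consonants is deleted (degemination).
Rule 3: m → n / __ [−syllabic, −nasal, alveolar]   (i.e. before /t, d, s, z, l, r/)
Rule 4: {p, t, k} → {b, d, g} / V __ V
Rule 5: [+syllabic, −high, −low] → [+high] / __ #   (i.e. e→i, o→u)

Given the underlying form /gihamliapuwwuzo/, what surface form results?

Rule 1 (intervocalic h-deletion): /h/ occurs between vowels /i/ and /a/, so it deletes. /gihamliapuwwuzo/ → giamliapuwwuzo.
Rule 2 (degemination): /ww/ is a geminate; the first /w/ deletes. /giamliapuwwuzo/ → giamliapuwuzo.
Rule 3 (nasal place assimilation): /m/ precedes the alveolar consonant /l/, so it assimilates in place to [n]. /giamliapuwuzo/ → gianliapuwuzo.
Rule 4 (intervocalic voicing): /p/ is a voiceless stop between vowels /a/ and /u/, so it voices to [b]. /gianliapuwuzo/ → gianliabuwuzo.
Rule 5 (final vowel raising): /o/ is a mid vowel in word-final position, so it raises to [u]. /gianliabuwuzo/ → gianliabuwuzu.

gianliabuwuzu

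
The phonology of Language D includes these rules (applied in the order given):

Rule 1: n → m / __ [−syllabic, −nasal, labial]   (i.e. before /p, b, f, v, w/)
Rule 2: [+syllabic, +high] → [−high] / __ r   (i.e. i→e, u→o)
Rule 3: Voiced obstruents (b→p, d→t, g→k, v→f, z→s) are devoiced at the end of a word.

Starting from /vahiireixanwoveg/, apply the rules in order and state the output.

Rule 1 (nasal place assimilation): /n/ precedes the labial consonant /w/, so it assimilates in place to [m]. /vahiireixanwoveg/ → vahiireixamwoveg.
Rule 2 (pre-rhotic lowering): /i/ is a high vowel immediately before /r/, so it lowers to [e]. /vahiireixamwoveg/ → vahiereixamwoveg.
Rule 3 (final devoicing): /g/ is a voiced obstruent in word-final position, so it devoices to [k]. /vahiereixamwoveg/ → vahiereixamwovek.

vahiereixamwovek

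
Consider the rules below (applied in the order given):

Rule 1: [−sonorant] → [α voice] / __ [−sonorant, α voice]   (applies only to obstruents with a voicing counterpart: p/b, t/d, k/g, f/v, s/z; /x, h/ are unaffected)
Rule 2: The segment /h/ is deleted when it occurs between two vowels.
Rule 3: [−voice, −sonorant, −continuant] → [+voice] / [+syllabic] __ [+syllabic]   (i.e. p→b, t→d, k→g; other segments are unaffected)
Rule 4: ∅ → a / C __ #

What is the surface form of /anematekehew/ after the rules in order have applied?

Rule 1 (regressive voicing assimilation): no segment meets the environment; /anematekehew/ is unchanged.
Rule 2 (intervocalic h-deletion): /h/ occurs between vowels /e/ and /e/, so it deletes. /anematekehew/ → anematekeew.
Rule 3 (intervocalic voicing): /t/ is a voiceless stop between vowels /a/ and /e/, so it voices to [d]. /k/ is a voiceless stop between vowels /e/ and /e/, so it voices to [g]. /anematekeew/ → anemadegeew.
Rule 4 (final a-epenthesis): the form ends in the consonant /w/, so [a] is inserted word-finally. /anemadegeew/ → anemadegeewa.

anemadegeewa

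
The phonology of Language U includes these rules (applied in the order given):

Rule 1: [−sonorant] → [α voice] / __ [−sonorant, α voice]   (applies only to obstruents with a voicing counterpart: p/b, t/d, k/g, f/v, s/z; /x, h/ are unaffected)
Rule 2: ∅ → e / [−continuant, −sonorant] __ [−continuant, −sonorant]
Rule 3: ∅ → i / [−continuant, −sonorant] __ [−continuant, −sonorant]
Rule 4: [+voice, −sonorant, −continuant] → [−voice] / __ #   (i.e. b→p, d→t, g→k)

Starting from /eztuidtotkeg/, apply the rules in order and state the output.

Rule 1 (regressive voicing assimilation): /z/ precedes the voiceless obstruent /t/, so it devoices to [s] by assimilation. /d/ precedes the voiceless obstruent /t/, so it devoices to [t] by assimilation. /eztuidtotkeg/ → estuittotkeg.
Rule 2 (stop-cluster e-epenthesis): /t/ and /t/ form a stop–stop cluster, so [e] is inserted between them. /t/ and /k/ form a stop–stop cluster, so [e] is inserted between them. /estuittotkeg/ → estuitetotekeg.
Rule 3 (stop-cluster i-epenthesis): no segment meets the environment; /estuitetotekeg/ is unchanged.
Rule 4 (final devoicing): /g/ is a voiced stop in word-final position, so it devoices to [k]. /estuitetotekeg/ → estuitetotekek.

estuitetotekek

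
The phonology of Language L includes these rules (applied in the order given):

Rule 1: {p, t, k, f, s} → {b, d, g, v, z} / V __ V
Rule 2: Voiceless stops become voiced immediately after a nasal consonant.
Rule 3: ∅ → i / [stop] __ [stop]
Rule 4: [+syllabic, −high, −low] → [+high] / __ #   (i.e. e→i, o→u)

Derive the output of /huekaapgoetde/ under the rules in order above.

huegaapigoetidi

Rule 1 (intervocalic voicing): /k/ is a voiceless obstruent between vowels /e/ and /a/, so it voices to [g]. /huekaapgoetde/ → huegaapgoetde.
Rule 2 (post-nasal voicing): no segment meets the environment; /huegaapgoetde/ is unchanged.
Rule 3 (stop-cluster i-epenthesis): /p/ and /g/ form a stop–stop cluster, so [i] is inserted between them. /t/ and /d/ form a stop–stop cluster, so [i] is inserted between them. /huegaapgoetde/ → huegaapigoetide.
Rule 4 (final vowel raising): /e/ is a mid vowel in word-final position, so it raises to [i]. /huegaapigoetide/ → huegaapigoetidi.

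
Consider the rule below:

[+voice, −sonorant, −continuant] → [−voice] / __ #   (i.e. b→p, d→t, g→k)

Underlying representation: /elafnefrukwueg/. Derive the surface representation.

/g/ is a voiced stop in word-final position, so it devoices to [k].
Surface form: [elafnefrukwuek].

elafnefrukwuek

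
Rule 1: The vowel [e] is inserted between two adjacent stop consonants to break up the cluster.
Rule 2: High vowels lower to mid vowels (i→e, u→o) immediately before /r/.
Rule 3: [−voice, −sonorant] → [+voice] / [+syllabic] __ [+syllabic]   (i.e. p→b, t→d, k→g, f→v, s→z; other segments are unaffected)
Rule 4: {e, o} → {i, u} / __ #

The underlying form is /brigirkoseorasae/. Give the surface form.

brigerkozeorazai

Rule 1 (stop-cluster e-epenthesis): no segment meets the environment; /brigirkoseorasae/ is unchanged.
Rule 2 (pre-rhotic lowering): /i/ is a high vowel immediately before /r/, so it lowers to [e]. /brigirkoseorasae/ → brigerkoseorasae.
Rule 3 (intervocalic voicing): /s/ is a voiceless obstruent between vowels /o/ and /e/, so it voices to [z]. /s/ is a voiceless obstruent between vowels /a/ and /a/, so it voices to [z]. /brigerkoseorasae/ → brigerkozeorazae.
Rule 4 (final vowel raising): /e/ is a mid vowel in word-final position, so it raises to [i]. /brigerkozeorazae/ → brigerkozeorazai.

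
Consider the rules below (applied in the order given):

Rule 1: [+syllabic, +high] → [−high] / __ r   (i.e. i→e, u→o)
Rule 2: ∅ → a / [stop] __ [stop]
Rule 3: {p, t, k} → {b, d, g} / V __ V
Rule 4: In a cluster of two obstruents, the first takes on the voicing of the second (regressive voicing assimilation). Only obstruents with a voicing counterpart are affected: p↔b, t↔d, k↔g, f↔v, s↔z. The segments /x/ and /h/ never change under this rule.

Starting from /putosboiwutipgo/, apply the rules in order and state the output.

Rule 1 (pre-rhotic lowering): no segment meets the environment; /putosboiwutipgo/ is unchanged.
Rule 2 (stop-cluster a-epenthesis): /p/ and /g/ form a stop–stop cluster, so [a] is inserted between them. /putosboiwutipgo/ → putosboiwutipago.
Rule 3 (intervocalic voicing): /t/ is a voiceless stop between vowels /u/ and /o/, so it voices to [d]. /t/ is a voiceless stop between vowels /u/ and /i/, so it voices to [d]. /p/ is a voiceless stop between vowels /i/ and /a/, so it voices to [b]. /putosboiwutipago/ → pudosboiwudibago.
Rule 4 (regressive voicing assimilation): /s/ precedes the voiced obstruent /b/, so it voices to [z] by assimilation. /pudosboiwudibago/ → pudozboiwudibago.

pudozboiwudibago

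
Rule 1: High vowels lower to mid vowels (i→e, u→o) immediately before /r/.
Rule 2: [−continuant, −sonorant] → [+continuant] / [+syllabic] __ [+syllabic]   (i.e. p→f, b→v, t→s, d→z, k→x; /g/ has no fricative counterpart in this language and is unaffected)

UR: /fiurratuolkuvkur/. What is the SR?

Rule 1 (pre-rhotic lowering): /u/ is a high vowel immediately before /r/, so it lowers to [o]. /u/ is a high vowel immediately before /r/, so it lowers to [o]. /fiurratuolkuvkur/ → fiorratuolkuvkor.
Rule 2 (intervocalic spirantization): /t/ is a stop between vowels /a/ and /u/, so it spirantizes to the fricative [s]. /fiorratuolkuvkor/ → fiorrasuolkuvkor.

fiorrasuolkuvkor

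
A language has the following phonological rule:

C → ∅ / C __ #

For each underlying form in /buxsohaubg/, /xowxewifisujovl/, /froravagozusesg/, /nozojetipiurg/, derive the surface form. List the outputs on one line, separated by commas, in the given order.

/buxsohaubg/: /g/ is the second consonant of a word-final cluster /bg/, so it deletes. → [buxsohaub].
/xowxewifisujovl/: /l/ is the second consonant of a word-final cluster /vl/, so it deletes. → [xowxewifisujov].
/froravagozusesg/: /g/ is the second consonant of a word-final cluster /sg/, so it deletes. → [froravagozuses].
/nozojetipiurg/: /g/ is the second consonant of a word-final cluster /rg/, so it deletes. → [nozojetipiur].

buxsohaub, xowxewifisujov, froravagozuses, nozojetipiur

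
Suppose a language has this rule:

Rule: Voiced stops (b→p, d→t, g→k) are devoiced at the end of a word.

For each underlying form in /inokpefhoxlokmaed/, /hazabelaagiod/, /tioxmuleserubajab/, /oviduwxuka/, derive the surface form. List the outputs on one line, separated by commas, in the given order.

inokpefhoxlokmaet, hazabelaagiot, tioxmuleserubajap, oviduwxuka

/inokpefhoxlokmaed/: /d/ is a voiced stop in word-final position, so it devoices to [t]. → [inokpefhoxlokmaet].
/hazabelaagiod/: /d/ is a voiced stop in word-final position, so it devoices to [t]. → [hazabelaagiot].
/tioxmuleserubajab/: /b/ is a voiced stop in word-final position, so it devoices to [p]. → [tioxmuleserubajap].
/oviduwxuka/: the rule's environment is not met; surfaces unchanged as [oviduwxuka].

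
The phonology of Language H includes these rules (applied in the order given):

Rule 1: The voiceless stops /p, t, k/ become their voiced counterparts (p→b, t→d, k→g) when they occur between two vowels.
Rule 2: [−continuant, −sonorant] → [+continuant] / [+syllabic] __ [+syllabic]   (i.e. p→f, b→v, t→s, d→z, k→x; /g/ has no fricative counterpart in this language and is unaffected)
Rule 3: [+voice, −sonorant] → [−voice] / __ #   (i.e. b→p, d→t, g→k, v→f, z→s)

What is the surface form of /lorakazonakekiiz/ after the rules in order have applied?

loragazonagegiis

Rule 1 (intervocalic voicing): /k/ is a voiceless stop between vowels /a/ and /a/, so it voices to [g]. /k/ is a voiceless stop between vowels /a/ and /e/, so it voices to [g]. /k/ is a voiceless stop between vowels /e/ and /i/, so it voices to [g]. /lorakazonakekiiz/ → loragazonagegiiz.
Rule 2 (intervocalic spirantization): no segment meets the environment; /loragazonagegiiz/ is unchanged.
Rule 3 (final devoicing): /z/ is a voiced obstruent in word-final position, so it devoices to [s]. /loragazonagegiiz/ → loragazonagegiis.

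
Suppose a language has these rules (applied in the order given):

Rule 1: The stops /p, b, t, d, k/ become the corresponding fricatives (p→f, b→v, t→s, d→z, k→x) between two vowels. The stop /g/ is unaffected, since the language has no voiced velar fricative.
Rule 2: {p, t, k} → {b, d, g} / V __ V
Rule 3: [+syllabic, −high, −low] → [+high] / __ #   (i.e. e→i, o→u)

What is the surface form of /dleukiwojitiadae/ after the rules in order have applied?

Rule 1 (intervocalic spirantization): /k/ is a stop between vowels /u/ and /i/, so it spirantizes to the fricative [x]. /t/ is a stop between vowels /i/ and /i/, so it spirantizes to the fricative [s]. /d/ is a stop between vowels /a/ and /a/, so it spirantizes to the fricative [z]. /dleukiwojitiadae/ → dleuxiwojisiazae.
Rule 2 (intervocalic voicing): no segment meets the environment; /dleuxiwojisiazae/ is unchanged.
Rule 3 (final vowel raising): /e/ is a mid vowel in word-final position, so it raises to [i]. /dleuxiwojisiazae/ → dleuxiwojisiazai.

dleuxiwojisiazai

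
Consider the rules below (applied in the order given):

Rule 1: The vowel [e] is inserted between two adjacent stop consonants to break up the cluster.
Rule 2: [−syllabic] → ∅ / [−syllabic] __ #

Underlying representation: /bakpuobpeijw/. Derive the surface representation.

bakepuobepeij

Rule 1 (stop-cluster e-epenthesis): /k/ and /p/ form a stop–stop cluster, so [e] is inserted between them. /b/ and /p/ form a stop–stop cluster, so [e] is inserted between them. /bakpuobpeijw/ → bakepuobepeijw.
Rule 2 (final cluster simplification): /w/ is the second consonant of a word-final cluster /jw/, so it deletes. /bakepuobepeijw/ → bakepuobepeij.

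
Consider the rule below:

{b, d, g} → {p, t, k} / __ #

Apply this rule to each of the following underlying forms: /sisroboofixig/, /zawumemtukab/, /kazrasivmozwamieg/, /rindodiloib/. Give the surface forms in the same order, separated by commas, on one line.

sisroboofixik, zawumemtukap, kazrasivmozwamiek, rindodiloip

/sisroboofixig/: /g/ is a voiced stop in word-final position, so it devoices to [k]. → [sisroboofixik].
/zawumemtukab/: /b/ is a voiced stop in word-final position, so it devoices to [p]. → [zawumemtukap].
/kazrasivmozwamieg/: /g/ is a voiced stop in word-final position, so it devoices to [k]. → [kazrasivmozwamiek].
/rindodiloib/: /b/ is a voiced stop in word-final position, so it devoices to [p]. → [rindodiloip].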